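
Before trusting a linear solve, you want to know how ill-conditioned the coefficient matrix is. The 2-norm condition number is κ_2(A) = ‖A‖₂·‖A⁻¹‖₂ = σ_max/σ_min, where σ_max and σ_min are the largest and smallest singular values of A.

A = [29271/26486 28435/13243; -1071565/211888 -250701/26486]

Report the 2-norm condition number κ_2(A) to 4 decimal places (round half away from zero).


form AᵀA = [715696729/26708224 167733225/3338528; 167733225/3338528 39313021/417316] with trace 11182457/92416 and determinant 14641/92416
λ_max, λ_min = (11182457/92416 ± √125041932306225/8540717056)/2 = 121, 121/92416
κ = σ_max/σ_min = 11/(11/304) = 304.0000

304.0000


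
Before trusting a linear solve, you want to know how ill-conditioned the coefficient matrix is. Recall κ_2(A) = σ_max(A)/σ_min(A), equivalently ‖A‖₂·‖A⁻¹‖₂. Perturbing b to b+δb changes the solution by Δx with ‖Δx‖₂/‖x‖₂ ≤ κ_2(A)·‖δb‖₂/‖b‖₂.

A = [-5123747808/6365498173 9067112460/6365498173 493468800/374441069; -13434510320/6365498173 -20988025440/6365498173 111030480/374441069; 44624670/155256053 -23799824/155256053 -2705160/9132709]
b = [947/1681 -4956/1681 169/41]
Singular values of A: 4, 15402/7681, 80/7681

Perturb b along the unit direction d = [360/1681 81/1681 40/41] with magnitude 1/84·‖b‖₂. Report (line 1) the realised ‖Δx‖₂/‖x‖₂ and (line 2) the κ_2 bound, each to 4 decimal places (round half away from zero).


0.0152
4.5720

from the listed singular values, σ₁ = 4, σ_n = 80/7681
κ = σ_max/σ_min = 4/(80/7681) = 384.0500
bound on ‖Δx‖/‖x‖: κ·ε = 384.0500·1/84 = 4.5720
solve Ax = b  →  x = [234.3734 -124.1492 277.7612]
‖b‖ = 5.0990, ‖x‖ = 384.0511
Δx = A⁻¹·δb where δb = 1/84·5.0990·d; ‖Δx‖ = 5.8282
relative error = 0.0152
tightness: 0.0152 against a bound of 4.5720 (unrounded ratio ≈ 0.0033)


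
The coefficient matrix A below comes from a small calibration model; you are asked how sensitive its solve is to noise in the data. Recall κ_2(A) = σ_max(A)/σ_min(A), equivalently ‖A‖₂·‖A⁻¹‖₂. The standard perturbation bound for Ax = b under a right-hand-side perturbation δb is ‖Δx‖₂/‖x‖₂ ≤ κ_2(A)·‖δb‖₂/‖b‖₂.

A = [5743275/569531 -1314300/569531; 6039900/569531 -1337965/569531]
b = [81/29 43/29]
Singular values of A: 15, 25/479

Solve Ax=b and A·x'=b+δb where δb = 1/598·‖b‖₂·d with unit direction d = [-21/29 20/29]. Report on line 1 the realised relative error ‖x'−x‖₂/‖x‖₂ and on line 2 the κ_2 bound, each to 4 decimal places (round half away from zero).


σ_max = 15, σ_min = 25/479
κ = σ_max/σ_min = 15/(25/479) = 287.4000
perturbation bound = 287.4000·1/598 = 0.4806
solve Ax = b  →  x = [-4.0107 -18.7366]
2-norm of b is 3.1623; of x, 19.1610
re-solving with b+δb shifts x by Δx of norm 0.1013
realised ‖Δx‖/‖x‖ = 0.0053
so the bound overstates the realised error by a factor of ≈ 90.8888 (computed from the unrounded values)

0.0053
0.4806


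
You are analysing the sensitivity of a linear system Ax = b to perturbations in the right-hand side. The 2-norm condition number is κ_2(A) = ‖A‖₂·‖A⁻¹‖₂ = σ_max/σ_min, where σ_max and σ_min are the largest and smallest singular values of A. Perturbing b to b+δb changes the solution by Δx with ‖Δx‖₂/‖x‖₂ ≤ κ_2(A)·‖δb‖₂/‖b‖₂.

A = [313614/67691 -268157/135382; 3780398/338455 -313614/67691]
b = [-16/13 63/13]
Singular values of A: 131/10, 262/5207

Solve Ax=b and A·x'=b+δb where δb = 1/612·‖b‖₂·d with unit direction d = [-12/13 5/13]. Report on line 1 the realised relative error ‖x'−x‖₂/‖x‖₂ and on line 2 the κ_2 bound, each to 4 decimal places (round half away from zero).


σ_max = 131/10, σ_min = 262/5207
κ_2(A) = (131/10) / (262/5207) = 260.3500
worst-case relative error ≤ 260.3500 × 1/612 = 0.4254
solve Ax = b  →  x = [23.2134 54.9184]
‖b‖ = 5.0000, ‖x‖ = 59.6229
Δx = A⁻¹·δb where δb = 1/612·5.0000·d; ‖Δx‖ = 0.1624
relative error = 0.0027
so the bound overstates the realised error by a factor of ≈ 156.2120 (computed from the unrounded values)

0.0027
0.4254


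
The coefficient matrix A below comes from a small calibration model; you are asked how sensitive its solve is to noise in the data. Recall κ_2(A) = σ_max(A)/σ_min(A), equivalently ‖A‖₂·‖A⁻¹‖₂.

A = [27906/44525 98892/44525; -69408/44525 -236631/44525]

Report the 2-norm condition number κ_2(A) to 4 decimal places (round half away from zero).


274.0000

AᵀA = [1324548/469225 4540536/469225; 4540536/469225 15567777/469225]; tr = 675693/18769, det = 324/18769
char-poly roots: 36 and 9/18769
so κ_2 = √(36 / (9/18769)) = 274.0000


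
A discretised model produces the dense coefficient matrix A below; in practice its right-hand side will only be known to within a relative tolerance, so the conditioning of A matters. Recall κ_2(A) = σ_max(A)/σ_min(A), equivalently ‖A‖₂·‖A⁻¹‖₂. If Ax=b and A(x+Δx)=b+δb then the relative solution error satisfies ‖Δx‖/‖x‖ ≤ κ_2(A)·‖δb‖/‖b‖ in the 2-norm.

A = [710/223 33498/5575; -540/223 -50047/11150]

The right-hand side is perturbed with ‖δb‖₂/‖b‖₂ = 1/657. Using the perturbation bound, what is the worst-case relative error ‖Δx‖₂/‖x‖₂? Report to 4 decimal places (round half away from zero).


form AᵀA = [795700/49729 7459254/248645; 7459254/248645 279726649/4972900] with trace 359296649/4972900 and determinant 83521/1243225
λ_max, λ_min = (359296649/4972900 ± √129087436517334801/24729734410000)/2 = 289/4, 1156/1243225
so κ_2 = √((289/4) / (1156/1243225)) = 278.7500
worst-case relative error ≤ 278.7500 × 1/657 = 0.4243

0.4243


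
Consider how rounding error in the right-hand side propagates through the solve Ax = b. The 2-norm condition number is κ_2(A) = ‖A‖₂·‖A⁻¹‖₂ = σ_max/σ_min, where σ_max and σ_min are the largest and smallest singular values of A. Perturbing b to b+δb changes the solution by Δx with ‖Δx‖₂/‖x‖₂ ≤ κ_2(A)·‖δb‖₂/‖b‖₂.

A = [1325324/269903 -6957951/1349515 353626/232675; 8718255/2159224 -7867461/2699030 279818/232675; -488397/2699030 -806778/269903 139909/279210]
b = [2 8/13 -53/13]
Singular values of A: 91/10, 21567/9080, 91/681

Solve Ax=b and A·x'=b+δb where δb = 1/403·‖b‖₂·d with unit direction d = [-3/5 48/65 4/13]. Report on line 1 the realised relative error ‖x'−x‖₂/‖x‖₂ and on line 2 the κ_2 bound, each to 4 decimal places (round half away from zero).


σ_max = 91/10, σ_min = 91/681
κ = σ_max/σ_min = (91/10)/(91/681) = 68.1000
κ_2(A)·‖δb‖/‖b‖ = 0.1690
solve Ax = b  →  x = [3.5593 -1.2953 -14.5779]
‖b‖₂ = 4.5826 and ‖x‖₂ = 15.0619
with δb = [-0.0068 0.0084 0.0035], A·Δx = δb → ‖Δx‖ = 0.0851
dividing the unrounded norms, ‖Δx‖/‖x‖ = 0.0056
realised/bound (from unrounded values) ≈ 0.0334

0.0056
0.1690


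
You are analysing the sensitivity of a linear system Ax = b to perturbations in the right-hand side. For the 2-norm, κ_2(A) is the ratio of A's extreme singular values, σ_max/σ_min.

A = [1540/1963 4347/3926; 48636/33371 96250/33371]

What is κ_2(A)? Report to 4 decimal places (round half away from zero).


18.8750

AᵀA = [18052384/6589489 33423390/6589489; 33423390/6589489 251581729/26357956]; tr = 1120385/91204, det = 9604/22801
char-poly roots: 49/4 and 784/22801
κ_2(A) = √(λ_max/λ_min) = √((49/4) / (784/22801)) = 18.8750


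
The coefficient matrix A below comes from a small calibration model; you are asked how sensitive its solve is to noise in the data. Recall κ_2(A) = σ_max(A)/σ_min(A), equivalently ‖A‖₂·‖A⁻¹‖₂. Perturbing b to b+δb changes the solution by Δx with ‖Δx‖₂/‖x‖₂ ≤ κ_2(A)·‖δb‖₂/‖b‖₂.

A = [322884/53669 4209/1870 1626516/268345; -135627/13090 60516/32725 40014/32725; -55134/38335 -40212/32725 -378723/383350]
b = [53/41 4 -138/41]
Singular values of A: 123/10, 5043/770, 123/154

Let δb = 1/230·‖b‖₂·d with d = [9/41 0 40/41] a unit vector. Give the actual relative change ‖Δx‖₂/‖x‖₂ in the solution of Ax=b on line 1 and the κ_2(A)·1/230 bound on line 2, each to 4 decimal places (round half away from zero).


σ_max = 123/10, σ_min = 123/154
κ = σ_max/σ_min = (123/10)/(123/154) = 15.4000
κ_2(A)·‖δb‖/‖b‖ = 0.0670
solve Ax = b  →  x = [0.1111 3.6016 -1.2344]
‖b‖ = 5.3852, ‖x‖ = 3.8089
δb = ε·‖b‖·d = [0.0051 0.0000 0.0228]; solving A·Δx = δb gives ‖Δx‖ = 0.0293
realised ‖Δx‖/‖x‖ = 0.0077
so the bound overstates the realised error by a factor of ≈ 8.6997 (computed from the unrounded values)

0.0077
0.0670


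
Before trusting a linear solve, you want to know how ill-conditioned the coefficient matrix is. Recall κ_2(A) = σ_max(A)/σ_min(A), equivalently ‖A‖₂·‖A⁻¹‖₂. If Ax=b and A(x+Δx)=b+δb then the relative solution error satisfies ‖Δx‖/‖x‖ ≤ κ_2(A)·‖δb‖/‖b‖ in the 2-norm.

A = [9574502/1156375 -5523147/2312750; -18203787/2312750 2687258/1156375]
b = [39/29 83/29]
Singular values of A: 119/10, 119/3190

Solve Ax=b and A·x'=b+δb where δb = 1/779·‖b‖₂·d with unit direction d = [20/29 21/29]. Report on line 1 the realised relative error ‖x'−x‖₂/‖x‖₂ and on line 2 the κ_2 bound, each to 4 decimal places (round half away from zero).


largest singular value 119/10, smallest 119/3190
condition number: (119/10) ÷ (119/3190) = 319.0000
perturbation bound = 319.0000·1/779 = 0.4095
solve Ax = b  →  x = [22.4370 77.2269]
‖b‖₂ = 3.1623 and ‖x‖₂ = 80.4202
with δb = [0.0028 0.0029], A·Δx = δb → ‖Δx‖ = 0.1088
realised ‖Δx‖/‖x‖ = 0.0014
so the bound overstates the realised error by a factor of ≈ 302.6301 (computed from the unrounded values)

0.0014
0.4095


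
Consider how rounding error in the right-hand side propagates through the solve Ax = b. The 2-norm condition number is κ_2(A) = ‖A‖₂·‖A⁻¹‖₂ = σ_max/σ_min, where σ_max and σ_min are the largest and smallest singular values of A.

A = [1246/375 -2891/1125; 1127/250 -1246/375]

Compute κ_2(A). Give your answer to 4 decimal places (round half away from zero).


90.0000

AᵀA = [705649/22500 -396851/16875; -396851/16875 893221/50625]; tr = 396949/8100, det = 2401/8100
λ_max, λ_min = (396949/8100 ± √157490716201/65610000)/2 = 49, 49/8100
so κ_2 = √(49 / (49/8100)) = 90.0000


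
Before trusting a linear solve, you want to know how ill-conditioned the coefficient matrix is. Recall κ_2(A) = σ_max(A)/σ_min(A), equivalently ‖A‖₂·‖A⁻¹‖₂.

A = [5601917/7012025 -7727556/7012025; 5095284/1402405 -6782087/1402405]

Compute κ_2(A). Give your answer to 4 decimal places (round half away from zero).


AᵀA = [404776591369/29249550625 -539682100992/29249550625; -539682100992/29249550625 719591150281/29249550625]; tr = 44974709666/1169982025, det = 923521/46799281
λ_max, λ_min = (44974709666/1169982025 ± √2022616459244022829056/1368857938823100625)/2 = 961/25, 24025/46799281
κ_2(A) = √(λ_max/λ_min) = √((961/25) / (24025/46799281)) = 273.6400

273.6400


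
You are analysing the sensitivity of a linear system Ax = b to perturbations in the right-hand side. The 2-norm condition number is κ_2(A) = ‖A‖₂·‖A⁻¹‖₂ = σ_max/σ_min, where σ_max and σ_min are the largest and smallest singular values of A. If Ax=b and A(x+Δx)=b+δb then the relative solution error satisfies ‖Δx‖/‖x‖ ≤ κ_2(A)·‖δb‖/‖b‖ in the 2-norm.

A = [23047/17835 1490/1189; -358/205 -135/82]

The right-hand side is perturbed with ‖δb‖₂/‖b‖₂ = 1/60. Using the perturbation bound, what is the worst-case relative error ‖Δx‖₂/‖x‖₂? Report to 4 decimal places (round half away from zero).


2.4600

M = AᵀA = [60049501/12723489 19061665/4241163; 19061665/4241163 24207625/5654884]. tr(M)=544669/60516, det(M)=25/6724
eigenvalues of AᵀA: λ = (tr ± √(tr²−4·det))/2 = 9, 25/60516
σ_max=√9=3, σ_min=√(25/60516)=(5/246) → κ = 147.6000
perturbation bound = 147.6000·1/60 = 2.4600


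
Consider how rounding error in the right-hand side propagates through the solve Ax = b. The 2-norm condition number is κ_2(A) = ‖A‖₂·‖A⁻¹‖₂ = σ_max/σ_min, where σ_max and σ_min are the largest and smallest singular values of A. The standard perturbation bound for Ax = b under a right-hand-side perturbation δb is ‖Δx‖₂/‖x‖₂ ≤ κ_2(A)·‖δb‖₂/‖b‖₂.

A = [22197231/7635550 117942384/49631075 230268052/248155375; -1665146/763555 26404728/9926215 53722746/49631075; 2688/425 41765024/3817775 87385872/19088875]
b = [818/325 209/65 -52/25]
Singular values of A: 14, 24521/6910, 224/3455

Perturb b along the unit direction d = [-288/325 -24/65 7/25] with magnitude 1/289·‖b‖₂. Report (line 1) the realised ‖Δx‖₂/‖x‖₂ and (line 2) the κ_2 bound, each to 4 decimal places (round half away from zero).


0.0040
0.7472

from the listed singular values, σ₁ = 14, σ_n = 224/3455
κ_2(A) = 14 / (224/3455) = 215.9375
bound on ‖Δx‖/‖x‖: κ·ε = 215.9375·1/289 = 0.7472
solve Ax = b  →  x = [-0.5309 23.9160 -56.8728]
2-norm of b is 4.5826; of x, 61.6990
δb = ε·‖b‖·d = [-0.0141 -0.0059 0.0044]; solving A·Δx = δb gives ‖Δx‖ = 0.2446
dividing the unrounded norms, ‖Δx‖/‖x‖ = 0.0040
so the bound overstates the realised error by a factor of ≈ 188.4937 (computed from the unrounded values)


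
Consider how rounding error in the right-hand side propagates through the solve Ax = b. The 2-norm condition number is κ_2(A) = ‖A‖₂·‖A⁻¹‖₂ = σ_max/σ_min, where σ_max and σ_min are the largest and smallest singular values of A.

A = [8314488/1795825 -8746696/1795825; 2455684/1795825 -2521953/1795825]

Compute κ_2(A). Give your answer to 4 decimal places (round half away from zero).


309.6250

form AᵀA = [120257751376/5159979889 -126267869700/5159979889; -126267869700/5159979889 132583900561/5159979889] with trace 300644057/6135529 and determinant 153664/6135529
char-poly roots: 49 and 3136/6135529
σ_max=√49=7, σ_min=√(3136/6135529)=(56/2477) → κ = 309.6250


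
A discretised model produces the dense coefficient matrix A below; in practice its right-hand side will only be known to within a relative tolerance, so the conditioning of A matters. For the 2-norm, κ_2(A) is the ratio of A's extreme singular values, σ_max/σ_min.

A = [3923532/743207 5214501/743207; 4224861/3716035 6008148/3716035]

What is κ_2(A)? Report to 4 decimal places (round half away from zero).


145.0160

form AᵀA = [239560996041/8214703225 319372473888/8214703225; 319372473888/8214703225 425861605809/8214703225] with trace 26616904074/328588129 and determinant 102515625/328588129
solving λ² − 26616904074/328588129·λ + 102515625/328588129 = 0 gives λ = 81, 1265625/328588129
so κ_2 = √(81 / (1265625/328588129)) = 145.0160


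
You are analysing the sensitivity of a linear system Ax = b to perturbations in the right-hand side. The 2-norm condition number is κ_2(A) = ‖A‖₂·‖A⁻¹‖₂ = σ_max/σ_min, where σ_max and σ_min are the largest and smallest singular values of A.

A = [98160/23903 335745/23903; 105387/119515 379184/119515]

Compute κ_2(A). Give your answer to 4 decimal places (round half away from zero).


349.8000

M = AᵀA = [149905449/8497225 513907968/8497225; 513907968/8497225 1761985801/8497225]. tr(M)=76475650/339889, det(M)=140625/339889
eigenvalues of AᵀA: λ = (tr ± √(tr²−4·det))/2 = 225, 625/339889
κ_2(A) = √(λ_max/λ_min) = √(225 / (625/339889)) = 349.8000


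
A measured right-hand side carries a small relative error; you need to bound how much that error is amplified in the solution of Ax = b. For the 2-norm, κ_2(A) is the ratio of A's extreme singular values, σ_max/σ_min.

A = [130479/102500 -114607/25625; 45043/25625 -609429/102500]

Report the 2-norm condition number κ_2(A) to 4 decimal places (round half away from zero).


AᵀA = [1979468761/420250000 -424043172/26265625; -424043172/26265625 23262397489/420250000]; tr = 20193493/336200, det = 923521/10758400
char-poly roots: 961/16 and 961/672400
κ = σ_max/σ_min = (31/4)/(31/820) = 205.0000

205.0000


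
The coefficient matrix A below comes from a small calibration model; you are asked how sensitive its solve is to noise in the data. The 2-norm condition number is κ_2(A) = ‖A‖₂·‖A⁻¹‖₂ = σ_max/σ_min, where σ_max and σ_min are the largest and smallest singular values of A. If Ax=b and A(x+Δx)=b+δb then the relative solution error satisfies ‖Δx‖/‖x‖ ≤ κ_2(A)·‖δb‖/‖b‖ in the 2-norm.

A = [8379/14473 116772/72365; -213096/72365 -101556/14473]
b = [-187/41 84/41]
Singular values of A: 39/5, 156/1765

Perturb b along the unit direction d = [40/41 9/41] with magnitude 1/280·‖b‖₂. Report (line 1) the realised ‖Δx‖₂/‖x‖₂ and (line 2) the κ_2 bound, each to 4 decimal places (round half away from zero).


from the listed singular values, σ₁ = 39/5, σ_n = 156/1765
κ_2(A) = (39/5) / (156/1765) = 88.2500
bound on ‖Δx‖/‖x‖: κ·ε = 88.2500·1/280 = 0.3152
solve Ax = b  →  x = [41.6272 -17.7613]
2-norm of b is 5.0000; of x, 45.2580
re-solving with b+δb shifts x by Δx of norm 0.2020
dividing the unrounded norms, ‖Δx‖/‖x‖ = 0.0045
tightness: 0.0045 against a bound of 0.3152 (unrounded ratio ≈ 0.0142)

0.0045
0.3152


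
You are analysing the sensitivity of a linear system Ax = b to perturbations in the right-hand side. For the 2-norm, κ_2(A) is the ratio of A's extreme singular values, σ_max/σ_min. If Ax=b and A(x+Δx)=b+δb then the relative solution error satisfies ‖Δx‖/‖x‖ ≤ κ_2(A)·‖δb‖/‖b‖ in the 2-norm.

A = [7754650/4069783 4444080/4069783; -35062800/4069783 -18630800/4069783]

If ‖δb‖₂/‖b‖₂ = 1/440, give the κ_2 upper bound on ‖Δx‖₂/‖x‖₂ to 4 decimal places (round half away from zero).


0.3318

AᵀA = [767123462500/9853143169 409107852000/9853143169; 409107852000/9853143169 218237094400/9853143169]; tr = 3409552100/34093921, det = 16000000/34093921
char-poly roots: 100 and 160000/34093921
so κ_2 = √(100 / (160000/34093921)) = 145.9750
κ_2(A)·‖δb‖/‖b‖ = 0.3318


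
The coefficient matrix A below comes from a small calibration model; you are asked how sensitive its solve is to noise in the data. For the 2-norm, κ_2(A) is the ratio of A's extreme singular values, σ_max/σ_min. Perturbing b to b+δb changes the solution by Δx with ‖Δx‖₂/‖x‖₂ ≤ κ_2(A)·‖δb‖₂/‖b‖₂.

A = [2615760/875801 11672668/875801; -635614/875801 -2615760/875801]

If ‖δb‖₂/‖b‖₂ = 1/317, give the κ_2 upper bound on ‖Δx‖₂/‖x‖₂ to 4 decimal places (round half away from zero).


M = AᵀA = [4310651716/456292321 19152594720/456292321; 19152594720/456292321 85123961104/456292321]. tr(M)=53203220/271441, det(M)=153664/271441
λ_max, λ_min = (53203220/271441 ± √2830415775529104/73680216481)/2 = 196, 784/271441
so κ_2 = √(196 / (784/271441)) = 260.5000
κ_2(A)·‖δb‖/‖b‖ = 0.8218

0.8218


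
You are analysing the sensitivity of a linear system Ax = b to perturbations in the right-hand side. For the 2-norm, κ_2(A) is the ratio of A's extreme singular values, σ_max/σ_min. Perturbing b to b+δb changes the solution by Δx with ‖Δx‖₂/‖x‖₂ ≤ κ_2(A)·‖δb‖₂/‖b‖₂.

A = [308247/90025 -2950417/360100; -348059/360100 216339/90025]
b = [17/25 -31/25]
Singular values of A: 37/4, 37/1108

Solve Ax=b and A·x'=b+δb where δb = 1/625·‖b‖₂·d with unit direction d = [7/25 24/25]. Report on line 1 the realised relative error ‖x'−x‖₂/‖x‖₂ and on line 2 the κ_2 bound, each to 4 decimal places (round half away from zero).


largest singular value 37/4, smallest 37/1108
κ_2(A) = (37/4) / (37/1108) = 277.0000
perturbation bound = 277.0000·1/625 = 0.4432
solve Ax = b  →  x = [-27.6008 -11.6175]
‖b‖₂ = 1.4142 and ‖x‖₂ = 29.9461
δb = ε·‖b‖·d = [0.0006 0.0022]; solving A·Δx = δb gives ‖Δx‖ = 0.0678
relative error = 0.0023
realised/bound (from unrounded values) ≈ 0.0051

0.0023
0.4432


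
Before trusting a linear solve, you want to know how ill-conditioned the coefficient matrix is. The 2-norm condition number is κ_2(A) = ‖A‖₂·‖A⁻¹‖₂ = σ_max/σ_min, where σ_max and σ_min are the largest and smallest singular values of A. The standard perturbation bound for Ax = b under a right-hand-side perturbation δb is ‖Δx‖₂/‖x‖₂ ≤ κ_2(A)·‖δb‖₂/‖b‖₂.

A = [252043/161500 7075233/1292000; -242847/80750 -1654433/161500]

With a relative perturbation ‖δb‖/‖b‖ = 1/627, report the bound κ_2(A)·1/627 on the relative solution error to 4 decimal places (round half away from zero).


0.4848

form AᵀA = [207214073/18050000 5682801663/144400000; 5682801663/144400000 155872961453/1155200000] with trace 1353077297/9241600 and determinant 214358881/924160000
eigenvalues of AᵀA: λ = (tr ± √(tr²−4·det))/2 = 14641/100, 14641/9241600
σ_max=√(14641/100)=(121/10), σ_min=√(14641/9241600)=(121/3040) → κ = 304.0000
κ_2(A)·‖δb‖/‖b‖ = 0.4848


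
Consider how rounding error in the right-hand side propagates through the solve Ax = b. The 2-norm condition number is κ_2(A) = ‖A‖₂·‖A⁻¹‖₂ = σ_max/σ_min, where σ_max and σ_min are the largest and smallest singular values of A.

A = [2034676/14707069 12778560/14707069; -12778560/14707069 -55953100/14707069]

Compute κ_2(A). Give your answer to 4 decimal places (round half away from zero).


69.9920

form AᵀA = [99602321296/128672146681 440809205760/128672146681; 440809205760/128672146681 1959572275600/128672146681] with trace 1224970016/76545001 and determinant 4000000/76545001
char-poly roots: 16 and 250000/76545001
so κ_2 = √(16 / (250000/76545001)) = 69.9920


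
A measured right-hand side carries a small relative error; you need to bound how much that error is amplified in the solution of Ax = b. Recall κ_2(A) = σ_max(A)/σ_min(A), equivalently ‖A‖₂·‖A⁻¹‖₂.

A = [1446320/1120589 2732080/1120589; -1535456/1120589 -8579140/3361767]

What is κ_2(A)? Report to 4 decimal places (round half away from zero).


M = AᵀA = [5290685696/1493126881 29758951040/4479380643; 29758951040/4479380643 167395949200/13438141929]. tr(M)=743986576/46498761, det(M)=102400/46498761
char-poly roots: 16 and 6400/46498761
so κ_2 = √(16 / (6400/46498761)) = 340.9500

340.9500


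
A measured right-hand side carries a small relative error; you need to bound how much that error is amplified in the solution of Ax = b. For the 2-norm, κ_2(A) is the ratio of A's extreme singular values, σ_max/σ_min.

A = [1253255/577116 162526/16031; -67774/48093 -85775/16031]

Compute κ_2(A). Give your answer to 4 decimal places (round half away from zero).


form AᵀA = [7723479121/1152466704 473090485/16006482; 473090485/16006482 116858309/889249] with trace 94688785/685584 and determinant 4879681/685584
eigenvalues of AᵀA: λ = (tr ± √(tr²−4·det))/2 = 2209/16, 2209/42849
so κ_2 = √((2209/16) / (2209/42849)) = 51.7500

51.7500


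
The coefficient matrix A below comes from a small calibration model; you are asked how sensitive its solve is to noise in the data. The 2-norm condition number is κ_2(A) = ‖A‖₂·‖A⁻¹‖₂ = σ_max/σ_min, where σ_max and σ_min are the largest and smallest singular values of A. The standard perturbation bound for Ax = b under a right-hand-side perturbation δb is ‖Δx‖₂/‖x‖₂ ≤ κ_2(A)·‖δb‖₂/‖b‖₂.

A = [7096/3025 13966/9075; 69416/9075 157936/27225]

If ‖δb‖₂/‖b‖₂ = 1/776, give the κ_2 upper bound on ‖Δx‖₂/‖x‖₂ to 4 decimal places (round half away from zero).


form AᵀA = [8434816/131769 18968336/395307; 18968336/395307 42718756/1185921] with trace 118632100/1185921 and determinant 4000000/1185921
solving λ² − 118632100/1185921·λ + 4000000/1185921 = 0 gives λ = 100, 40000/1185921
κ_2(A) = √(λ_max/λ_min) = √(100 / (40000/1185921)) = 54.4500
κ_2(A)·‖δb‖/‖b‖ = 0.0702

0.0702


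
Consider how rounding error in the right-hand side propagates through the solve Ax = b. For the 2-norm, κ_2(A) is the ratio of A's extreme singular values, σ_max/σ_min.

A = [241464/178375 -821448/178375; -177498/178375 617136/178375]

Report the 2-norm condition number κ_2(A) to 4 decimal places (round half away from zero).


form AᵀA = [3592416132/1272705625 -12315621024/1272705625; -12315621024/1272705625 42225346368/1272705625] with trace 73308420/2036329 and determinant 20736/2036329
λ_max, λ_min = (73308420/2036329 ± √5373955541623824/4146635796241)/2 = 36, 576/2036329
κ_2(A) = √(λ_max/λ_min) = √(36 / (576/2036329)) = 356.7500

356.7500


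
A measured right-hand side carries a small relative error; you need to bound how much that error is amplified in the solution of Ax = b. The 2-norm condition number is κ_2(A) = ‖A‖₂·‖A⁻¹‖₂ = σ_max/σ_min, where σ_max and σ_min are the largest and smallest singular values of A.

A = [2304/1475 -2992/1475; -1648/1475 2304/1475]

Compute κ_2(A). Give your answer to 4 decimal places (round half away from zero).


form AᵀA = [1604864/435125 -2138112/435125; -2138112/435125 2852096/435125] with trace 891392/87025 and determinant 65536/2175625
λ_max, λ_min = (891392/87025 ± √31746686976/302934025)/2 = 256/25, 256/87025
κ = σ_max/σ_min = (16/5)/(16/295) = 59.0000

59.0000


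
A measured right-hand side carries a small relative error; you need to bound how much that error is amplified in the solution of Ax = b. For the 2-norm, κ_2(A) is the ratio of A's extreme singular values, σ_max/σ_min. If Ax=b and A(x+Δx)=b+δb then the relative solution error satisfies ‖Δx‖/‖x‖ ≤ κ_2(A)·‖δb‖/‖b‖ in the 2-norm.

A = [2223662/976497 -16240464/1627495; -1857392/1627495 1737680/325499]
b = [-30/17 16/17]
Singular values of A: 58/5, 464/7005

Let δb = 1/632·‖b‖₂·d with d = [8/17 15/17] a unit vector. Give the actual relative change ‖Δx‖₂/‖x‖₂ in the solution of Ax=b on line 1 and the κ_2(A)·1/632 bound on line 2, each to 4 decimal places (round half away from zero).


0.2771
0.2771

σ_max = 58/5, σ_min = 464/7005
κ_2(A) = (58/5) / (464/7005) = 175.1250
worst-case relative error ≤ 175.1250 × 1/632 = 0.2771
solve Ax = b  →  x = [-0.0378 0.1682]
2-norm of b is 2.0000; of x, 0.1724
with δb = [0.0015 0.0028], A·Δx = δb → ‖Δx‖ = 0.0478
realised ‖Δx‖/‖x‖ = 0.2771
tightness: 0.2771 against a bound of 0.2771; the bound is attained (ratio 1)


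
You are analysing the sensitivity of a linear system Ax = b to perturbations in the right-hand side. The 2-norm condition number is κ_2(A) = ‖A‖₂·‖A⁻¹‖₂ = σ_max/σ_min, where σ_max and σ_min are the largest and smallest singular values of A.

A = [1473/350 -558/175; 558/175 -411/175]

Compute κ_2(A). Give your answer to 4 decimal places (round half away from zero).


AᵀA = [683037/24500 -128061/6125; -128061/6125 96057/6125]; tr = 213453/4900, det = 9801/122500
λ_max, λ_min = (213453/4900 ± √1822179969/960400)/2 = 1089/25, 9/4900
so κ_2 = √((1089/25) / (9/4900)) = 154.0000

154.0000


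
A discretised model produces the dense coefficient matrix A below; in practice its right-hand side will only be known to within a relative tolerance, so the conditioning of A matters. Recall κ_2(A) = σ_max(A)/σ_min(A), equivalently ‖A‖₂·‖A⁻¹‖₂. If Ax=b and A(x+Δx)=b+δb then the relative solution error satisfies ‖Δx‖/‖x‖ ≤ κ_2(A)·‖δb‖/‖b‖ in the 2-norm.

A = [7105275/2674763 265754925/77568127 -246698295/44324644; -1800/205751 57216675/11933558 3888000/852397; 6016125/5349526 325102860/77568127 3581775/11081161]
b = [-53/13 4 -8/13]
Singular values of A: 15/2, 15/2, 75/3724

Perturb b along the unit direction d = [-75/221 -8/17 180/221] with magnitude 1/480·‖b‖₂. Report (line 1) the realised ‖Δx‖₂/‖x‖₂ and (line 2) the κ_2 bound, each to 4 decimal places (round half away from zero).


0.0120
0.7758

largest singular value 15/2, smallest 75/3724
κ_2(A) = (15/2) / (75/3724) = 372.4000
bound on ‖Δx‖/‖x‖: κ·ε = 372.4000·1/480 = 0.7758
solve Ax = b  →  x = [-46.0390 13.2173 -13.1049]
‖b‖₂ = 5.7446 and ‖x‖₂ = 49.6591
Δx = A⁻¹·δb where δb = 1/480·5.7446·d; ‖Δx‖ = 0.5942
dividing the unrounded norms, ‖Δx‖/‖x‖ = 0.0120
tightness: 0.0120 against a bound of 0.7758 (unrounded ratio ≈ 0.0154)


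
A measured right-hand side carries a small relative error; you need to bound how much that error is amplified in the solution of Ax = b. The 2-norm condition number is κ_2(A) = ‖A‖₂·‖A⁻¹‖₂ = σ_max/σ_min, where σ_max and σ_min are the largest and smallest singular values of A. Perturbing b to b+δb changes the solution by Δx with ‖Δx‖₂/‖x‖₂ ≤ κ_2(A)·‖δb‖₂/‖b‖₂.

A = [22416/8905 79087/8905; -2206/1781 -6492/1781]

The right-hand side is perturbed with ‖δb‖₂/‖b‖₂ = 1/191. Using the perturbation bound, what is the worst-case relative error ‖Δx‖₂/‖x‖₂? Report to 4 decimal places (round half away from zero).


0.2869

form AᵀA = [3693124/469225 12608568/469225; 12608568/469225 43245001/469225] with trace 1877525/18769 and determinant 62500/18769
λ_max, λ_min = (1877525/18769 ± √3520407875625/352275361)/2 = 100, 625/18769
κ = σ_max/σ_min = 10/(25/137) = 54.8000
worst-case relative error ≤ 54.8000 × 1/191 = 0.2869


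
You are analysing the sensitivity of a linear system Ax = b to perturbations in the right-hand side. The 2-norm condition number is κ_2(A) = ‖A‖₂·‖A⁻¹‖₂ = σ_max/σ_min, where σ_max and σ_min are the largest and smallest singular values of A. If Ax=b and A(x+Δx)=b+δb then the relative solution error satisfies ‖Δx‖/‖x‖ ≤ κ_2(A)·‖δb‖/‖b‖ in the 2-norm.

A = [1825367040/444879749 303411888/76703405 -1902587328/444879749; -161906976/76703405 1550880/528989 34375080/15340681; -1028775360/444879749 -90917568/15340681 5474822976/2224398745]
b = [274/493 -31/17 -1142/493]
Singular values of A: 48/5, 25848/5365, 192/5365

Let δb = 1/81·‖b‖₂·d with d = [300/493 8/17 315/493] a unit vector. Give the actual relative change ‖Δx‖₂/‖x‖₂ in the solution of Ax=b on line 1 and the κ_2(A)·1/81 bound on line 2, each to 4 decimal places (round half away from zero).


largest singular value 48/5, smallest 192/5365
κ_2(A) = (48/5) / (192/5365) = 268.2500
bound on ‖Δx‖/‖x‖: κ·ε = 268.2500·1/81 = 3.3117
solve Ax = b  →  x = [-40.2660 0.0077 -38.7545]
‖b‖ = 3.0000, ‖x‖ = 55.8862
Δx = A⁻¹·δb where δb = 1/81·3.0000·d; ‖Δx‖ = 1.0349
realised ‖Δx‖/‖x‖ = 0.0185
tightness: 0.0185 against a bound of 3.3117 (unrounded ratio ≈ 0.0056)

0.0185
3.3117


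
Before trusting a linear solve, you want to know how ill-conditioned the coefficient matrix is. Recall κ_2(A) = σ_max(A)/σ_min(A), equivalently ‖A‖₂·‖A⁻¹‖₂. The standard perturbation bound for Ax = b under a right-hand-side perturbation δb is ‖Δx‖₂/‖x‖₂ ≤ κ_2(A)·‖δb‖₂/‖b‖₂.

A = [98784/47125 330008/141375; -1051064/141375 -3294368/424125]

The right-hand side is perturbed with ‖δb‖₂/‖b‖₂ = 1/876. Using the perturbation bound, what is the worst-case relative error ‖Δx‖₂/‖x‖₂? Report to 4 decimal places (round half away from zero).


0.1336

form AᵀA = [65796416/1102725 41445376/661635; 41445376/661635 652855616/9924525] with trace 8586368/68445 and determinant 9834496/8555625
char-poly roots: 3136/25 and 3136/342225
κ_2(A) = √(λ_max/λ_min) = √((3136/25) / (3136/342225)) = 117.0000
worst-case relative error ≤ 117.0000 × 1/876 = 0.1336


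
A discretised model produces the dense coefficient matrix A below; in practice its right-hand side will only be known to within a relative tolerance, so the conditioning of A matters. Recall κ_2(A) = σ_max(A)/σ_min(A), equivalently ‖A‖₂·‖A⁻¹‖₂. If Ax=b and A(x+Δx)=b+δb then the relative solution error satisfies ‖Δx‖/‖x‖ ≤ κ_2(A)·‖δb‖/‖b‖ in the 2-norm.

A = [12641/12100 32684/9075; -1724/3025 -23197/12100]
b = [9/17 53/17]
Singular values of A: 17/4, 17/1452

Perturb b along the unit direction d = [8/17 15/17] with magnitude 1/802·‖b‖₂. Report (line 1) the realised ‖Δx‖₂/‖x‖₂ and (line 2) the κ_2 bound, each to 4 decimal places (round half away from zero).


0.0013
0.4526

from the listed singular values, σ₁ = 17/4, σ_n = 17/1452
κ = σ_max/σ_min = (17/4)/(17/1452) = 363.0000
κ_2(A)·‖δb‖/‖b‖ = 0.4526
solve Ax = b  →  x = [-246.0518 71.5200]
‖b‖ = 3.1623, ‖x‖ = 256.2354
δb = ε·‖b‖·d = [0.0019 0.0035]; solving A·Δx = δb gives ‖Δx‖ = 0.3368
relative error = 0.0013
tightness: 0.0013 against a bound of 0.4526 (unrounded ratio ≈ 0.0029)


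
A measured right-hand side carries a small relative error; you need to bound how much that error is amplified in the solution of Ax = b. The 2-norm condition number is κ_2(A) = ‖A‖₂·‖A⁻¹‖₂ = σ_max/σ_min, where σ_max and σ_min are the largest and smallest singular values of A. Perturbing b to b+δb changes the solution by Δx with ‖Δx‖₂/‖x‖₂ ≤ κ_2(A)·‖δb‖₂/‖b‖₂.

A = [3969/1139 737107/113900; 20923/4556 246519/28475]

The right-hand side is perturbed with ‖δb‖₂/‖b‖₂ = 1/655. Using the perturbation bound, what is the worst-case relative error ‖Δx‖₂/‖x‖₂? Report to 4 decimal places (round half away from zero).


AᵀA = [689819305/20757136 404174736/6486605; 404174736/6486605 60626904289/518928400]; tr = 134727313/897800, det = 5764801/28729600
eigenvalues of AᵀA: λ = (tr ± √(tr²−4·det))/2 = 2401/16, 2401/1795600
κ_2(A) = √(λ_max/λ_min) = √((2401/16) / (2401/1795600)) = 335.0000
bound on ‖Δx‖/‖x‖: κ·ε = 335.0000·1/655 = 0.5115

0.5115


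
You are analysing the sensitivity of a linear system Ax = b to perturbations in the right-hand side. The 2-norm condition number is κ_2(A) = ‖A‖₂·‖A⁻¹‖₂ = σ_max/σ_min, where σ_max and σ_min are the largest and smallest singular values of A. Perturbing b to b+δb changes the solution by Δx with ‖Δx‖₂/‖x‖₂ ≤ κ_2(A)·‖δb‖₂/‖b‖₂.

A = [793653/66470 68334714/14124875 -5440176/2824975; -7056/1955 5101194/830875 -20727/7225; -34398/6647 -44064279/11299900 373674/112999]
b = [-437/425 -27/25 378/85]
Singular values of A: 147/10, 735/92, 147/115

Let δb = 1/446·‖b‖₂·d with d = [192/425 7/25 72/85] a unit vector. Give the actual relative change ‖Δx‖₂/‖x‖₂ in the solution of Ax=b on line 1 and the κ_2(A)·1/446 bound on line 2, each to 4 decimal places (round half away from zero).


0.0035
0.0258

largest singular value 147/10, smallest 147/115
κ_2(A) = (147/10) / (147/115) = 11.5000
worst-case relative error ≤ 11.5000 × 1/446 = 0.0258
solve Ax = b  →  x = [-0.0623 0.8248 2.2200]
2-norm of b is 4.6904; of x, 2.3691
Δx = A⁻¹·δb where δb = 1/446·4.6904·d; ‖Δx‖ = 0.0082
relative error = 0.0035
tightness: 0.0035 against a bound of 0.0258 (unrounded ratio ≈ 0.1347)


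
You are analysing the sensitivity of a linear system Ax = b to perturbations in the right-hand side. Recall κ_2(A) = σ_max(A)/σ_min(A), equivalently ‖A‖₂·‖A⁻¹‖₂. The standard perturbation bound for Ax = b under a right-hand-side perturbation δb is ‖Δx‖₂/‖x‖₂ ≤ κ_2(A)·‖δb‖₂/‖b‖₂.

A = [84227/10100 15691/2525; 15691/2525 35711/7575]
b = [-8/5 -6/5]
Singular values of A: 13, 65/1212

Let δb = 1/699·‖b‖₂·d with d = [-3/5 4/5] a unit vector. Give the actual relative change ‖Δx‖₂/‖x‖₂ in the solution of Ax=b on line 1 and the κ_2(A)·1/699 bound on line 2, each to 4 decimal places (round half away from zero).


σ_max = 13, σ_min = 65/1212
κ_2(A) = 13 / (65/1212) = 242.4000
bound on ‖Δx‖/‖x‖: κ·ε = 242.4000·1/699 = 0.3468
solve Ax = b  →  x = [-0.1231 -0.0923]
‖b‖₂ = 2.0000 and ‖x‖₂ = 0.1538
with δb = [-0.0017 0.0023], A·Δx = δb → ‖Δx‖ = 0.0534
realised ‖Δx‖/‖x‖ = 0.3468
realised/bound = 1 exactly: the bound is attained for this b and d

0.3468
0.3468


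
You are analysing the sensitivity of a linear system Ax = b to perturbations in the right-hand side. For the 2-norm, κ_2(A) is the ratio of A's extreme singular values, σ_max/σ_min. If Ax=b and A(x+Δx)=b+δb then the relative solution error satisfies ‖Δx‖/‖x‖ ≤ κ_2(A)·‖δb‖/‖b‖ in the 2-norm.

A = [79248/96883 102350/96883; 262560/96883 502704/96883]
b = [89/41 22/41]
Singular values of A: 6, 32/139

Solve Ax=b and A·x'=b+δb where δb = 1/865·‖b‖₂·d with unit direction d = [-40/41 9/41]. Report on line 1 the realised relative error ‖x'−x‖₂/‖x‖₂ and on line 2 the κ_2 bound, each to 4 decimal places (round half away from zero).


0.0013
0.0301

σ_max = 6, σ_min = 32/139
κ = σ_max/σ_min = 6/(32/139) = 26.0625
worst-case relative error ≤ 26.0625 × 1/865 = 0.0301
solve Ax = b  →  x = [7.7439 -3.9412]
2-norm of b is 2.2361; of x, 8.6891
Δx = A⁻¹·δb where δb = 1/865·2.2361·d; ‖Δx‖ = 0.0112
realised ‖Δx‖/‖x‖ = 0.0013
realised/bound (from unrounded values) ≈ 0.0429


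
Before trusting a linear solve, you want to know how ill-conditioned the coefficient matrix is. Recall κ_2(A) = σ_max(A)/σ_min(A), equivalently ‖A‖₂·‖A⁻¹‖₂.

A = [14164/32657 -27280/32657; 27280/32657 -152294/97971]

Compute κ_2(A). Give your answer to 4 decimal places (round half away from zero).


169.5000

M = AᵀA = [3269264/3690241 -18386720/11070723; -18386720/11070723 103429924/33212169]. tr(M)=459700/114921, det(M)=64/114921
solving λ² − 459700/114921·λ + 64/114921 = 0 gives λ = 4, 16/114921
κ_2(A) = √(λ_max/λ_min) = √(4 / (16/114921)) = 169.5000


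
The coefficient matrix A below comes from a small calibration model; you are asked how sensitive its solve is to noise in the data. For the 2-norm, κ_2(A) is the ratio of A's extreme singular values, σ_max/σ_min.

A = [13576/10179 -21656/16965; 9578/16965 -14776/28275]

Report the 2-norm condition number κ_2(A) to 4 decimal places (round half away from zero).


M = AᵀA = [32149924/15327225 -51028208/25545375; -51028208/25545375 81003136/42575625]. tr(M)=1822564/455625, det(M)=256/455625
char-poly roots: 4 and 64/455625
κ_2(A) = √(λ_max/λ_min) = √(4 / (64/455625)) = 168.7500

168.7500


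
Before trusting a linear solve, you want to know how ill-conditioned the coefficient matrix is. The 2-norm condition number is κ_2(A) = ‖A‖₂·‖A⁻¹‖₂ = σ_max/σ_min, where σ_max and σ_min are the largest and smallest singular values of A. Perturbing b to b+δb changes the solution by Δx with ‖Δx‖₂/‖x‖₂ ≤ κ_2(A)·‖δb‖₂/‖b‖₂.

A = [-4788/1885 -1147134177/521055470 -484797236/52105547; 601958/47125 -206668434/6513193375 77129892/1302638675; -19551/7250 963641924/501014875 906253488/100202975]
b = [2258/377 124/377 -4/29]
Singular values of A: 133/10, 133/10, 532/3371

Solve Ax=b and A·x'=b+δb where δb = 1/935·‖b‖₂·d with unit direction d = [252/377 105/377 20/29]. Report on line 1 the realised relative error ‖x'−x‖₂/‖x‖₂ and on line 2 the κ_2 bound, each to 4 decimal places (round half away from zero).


largest singular value 133/10, smallest 532/3371
κ = σ_max/σ_min = (133/10)/(532/3371) = 84.2750
worst-case relative error ≤ 84.2750 × 1/935 = 0.0901
solve Ax = b  →  x = [-0.0602 -24.8003 5.2410]
‖b‖ = 6.0000, ‖x‖ = 25.3481
δb = ε·‖b‖·d = [0.0043 0.0018 0.0044]; solving A·Δx = δb gives ‖Δx‖ = 0.0407
realised ‖Δx‖/‖x‖ = 0.0016
realised/bound (from unrounded values) ≈ 0.0178

0.0016
0.0901
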